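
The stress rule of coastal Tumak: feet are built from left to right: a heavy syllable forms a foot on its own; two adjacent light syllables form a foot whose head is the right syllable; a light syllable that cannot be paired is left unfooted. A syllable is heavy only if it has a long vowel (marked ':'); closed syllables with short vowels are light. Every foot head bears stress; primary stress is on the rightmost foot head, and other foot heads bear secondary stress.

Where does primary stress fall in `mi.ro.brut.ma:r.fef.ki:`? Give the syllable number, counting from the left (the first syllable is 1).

6

Weights: 1 mi L, 2 ro L, 3 brut L, 4 ma:r H, 5 fef L, 6 ki: H.
Parse left to right (heavy = foot alone; LL = one foot; stranded L unfooted): (mi.ˈro) brut (ˈma:r) fef (ˈki:).
Foot heads: 2, 4, 6.
Primary stress on the rightmost head = syllable 6.
Primary stress: syllable 6 → mi.ro.brut.ma:r.fef.ˈki:.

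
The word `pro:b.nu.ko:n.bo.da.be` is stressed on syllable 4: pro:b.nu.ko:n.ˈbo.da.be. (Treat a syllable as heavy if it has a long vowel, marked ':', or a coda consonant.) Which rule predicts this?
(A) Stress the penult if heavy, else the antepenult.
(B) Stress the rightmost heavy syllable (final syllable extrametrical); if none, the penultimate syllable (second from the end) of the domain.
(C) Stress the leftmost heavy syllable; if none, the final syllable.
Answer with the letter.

A

Rule A → syllable 4 ✓.
Rule B → syllable 3 (observed: 4).
Rule C → syllable 1 (observed: 4).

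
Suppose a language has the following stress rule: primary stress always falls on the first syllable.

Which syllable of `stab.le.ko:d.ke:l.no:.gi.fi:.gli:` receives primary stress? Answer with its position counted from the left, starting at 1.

1

The word has 8 syllables; the first syllable is syllable 1 (stab).
Primary stress: syllable 1 → ˈstab.le.ko:d.ke:l.no:.gi.fi:.gli:.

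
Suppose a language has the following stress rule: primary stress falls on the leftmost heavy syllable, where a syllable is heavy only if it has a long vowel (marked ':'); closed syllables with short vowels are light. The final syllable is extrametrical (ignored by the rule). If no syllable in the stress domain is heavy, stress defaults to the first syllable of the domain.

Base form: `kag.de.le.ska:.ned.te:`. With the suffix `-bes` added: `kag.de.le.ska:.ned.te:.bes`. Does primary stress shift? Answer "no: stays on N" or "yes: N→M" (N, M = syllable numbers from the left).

Base `kag.de.le.ska:.ned.te:` (6 syllables):
  The final syllable (6, te:) is extrametrical; the stress domain is syllables 1–5.
  Weights: 1 kag L, 2 de L, 3 le L, 4 ska: H, 5 ned L.
  Heavy syllables in the domain: 4. The leftmost is syllable 4 (ska:).
  → primary stress on syllable 4.
Suffixed `kag.de.le.ska:.ned.te:.bes` (7 syllables):
  The final syllable (7, bes) is extrametrical; the stress domain is syllables 1–6.
  Weights: 1 kag L, 2 de L, 3 le L, 4 ska: H, 5 ned L, 6 te: H.
  Heavy syllables in the domain: 4, 6. The leftmost is syllable 4 (ska:).
  → primary stress on syllable 4.

no: stays on 4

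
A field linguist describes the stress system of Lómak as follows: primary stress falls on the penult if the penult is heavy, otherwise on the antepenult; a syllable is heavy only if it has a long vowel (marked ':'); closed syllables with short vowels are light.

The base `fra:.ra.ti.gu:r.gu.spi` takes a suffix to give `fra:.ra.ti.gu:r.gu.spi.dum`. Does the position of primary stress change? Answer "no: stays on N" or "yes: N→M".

yes: 4→5

Base `fra:.ra.ti.gu:r.gu.spi` (6 syllables):
  Weights: 4 gu:r H, 5 gu L, 6 spi L.
  The penult (syllable 5, gu) is light, so stress falls on the antepenult (syllable 4, gu:r).
  → primary stress on syllable 4.
Suffixed `fra:.ra.ti.gu:r.gu.spi.dum` (7 syllables):
  Weights: 5 gu L, 6 spi L, 7 dum L.
  The penult (syllable 6, spi) is light, so stress falls on the antepenult (syllable 5, gu).
  → primary stress on syllable 5.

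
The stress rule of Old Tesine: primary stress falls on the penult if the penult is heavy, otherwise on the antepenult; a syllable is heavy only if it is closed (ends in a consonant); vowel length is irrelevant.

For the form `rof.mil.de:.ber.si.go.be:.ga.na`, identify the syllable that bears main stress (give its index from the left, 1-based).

7

Weights: 7 be: L, 8 ga L, 9 na L.
The penult (syllable 8, ga) is light, so stress falls on the antepenult (syllable 7, be:).
Primary stress: syllable 7 → rof.mil.de:.ber.si.go.ˈbe:.ga.na.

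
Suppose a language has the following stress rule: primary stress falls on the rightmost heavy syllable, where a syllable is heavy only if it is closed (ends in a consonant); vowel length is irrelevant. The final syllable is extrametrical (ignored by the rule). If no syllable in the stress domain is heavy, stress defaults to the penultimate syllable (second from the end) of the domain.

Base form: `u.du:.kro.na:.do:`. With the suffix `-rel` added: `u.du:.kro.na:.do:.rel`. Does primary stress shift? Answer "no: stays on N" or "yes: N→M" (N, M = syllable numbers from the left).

Base `u.du:.kro.na:.do:` (5 syllables):
  The final syllable (5, do:) is extrametrical; the stress domain is syllables 1–4.
  Weights: 1 u L, 2 du: L, 3 kro L, 4 na: L.
  No heavy syllable in the domain; default to the penultimate syllable (second from the end) of the domain = syllable 3.
  → primary stress on syllable 3.
Suffixed `u.du:.kro.na:.do:.rel` (6 syllables):
  The final syllable (6, rel) is extrametrical; the stress domain is syllables 1–5.
  Weights: 1 u L, 2 du: L, 3 kro L, 4 na: L, 5 do: L.
  No heavy syllable in the domain; default to the penultimate syllable (second from the end) of the domain = syllable 4.
  → primary stress on syllable 4.

yes: 3→4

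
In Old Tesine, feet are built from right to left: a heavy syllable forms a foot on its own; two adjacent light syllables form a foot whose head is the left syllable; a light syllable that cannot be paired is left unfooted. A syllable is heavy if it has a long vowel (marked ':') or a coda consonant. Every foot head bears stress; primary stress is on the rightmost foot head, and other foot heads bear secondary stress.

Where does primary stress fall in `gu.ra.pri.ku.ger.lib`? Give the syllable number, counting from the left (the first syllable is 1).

6

Weights: 1 gu L, 2 ra L, 3 pri L, 4 ku L, 5 ger H, 6 lib H.
Parse right to left (heavy = foot alone; LL = one foot; stranded L unfooted): (ˈgu.ra) (ˈpri.ku) (ˈger) (ˈlib).
Foot heads: 1, 3, 5, 6.
Primary stress on the rightmost head = syllable 6.
Primary stress: syllable 6 → gu.ra.pri.ku.ger.ˈlib.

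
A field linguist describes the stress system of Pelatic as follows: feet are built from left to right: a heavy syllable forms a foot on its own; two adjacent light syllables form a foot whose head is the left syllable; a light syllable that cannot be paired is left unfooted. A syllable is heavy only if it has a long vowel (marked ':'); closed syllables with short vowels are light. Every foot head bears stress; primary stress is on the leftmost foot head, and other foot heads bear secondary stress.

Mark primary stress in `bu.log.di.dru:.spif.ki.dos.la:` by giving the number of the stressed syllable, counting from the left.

1

Weights: 1 bu L, 2 log L, 3 di L, 4 dru: H, 5 spif L, 6 ki L, 7 dos L, 8 la: H.
Parse left to right (heavy = foot alone; LL = one foot; stranded L unfooted): (ˈbu.log) di (ˈdru:) (ˈspif.ki) dos (ˈla:).
Foot heads: 1, 4, 5, 8.
Primary stress on the leftmost head = syllable 1.
Primary stress: syllable 1 → ˈbu.log.di.dru:.spif.ki.dos.la:.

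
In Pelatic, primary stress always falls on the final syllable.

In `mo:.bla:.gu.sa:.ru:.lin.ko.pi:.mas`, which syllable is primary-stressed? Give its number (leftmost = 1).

9

The word has 9 syllables; the final syllable is syllable 9 (mas).
Primary stress: syllable 9 → mo:.bla:.gu.sa:.ru:.lin.ko.pi:.ˈmas.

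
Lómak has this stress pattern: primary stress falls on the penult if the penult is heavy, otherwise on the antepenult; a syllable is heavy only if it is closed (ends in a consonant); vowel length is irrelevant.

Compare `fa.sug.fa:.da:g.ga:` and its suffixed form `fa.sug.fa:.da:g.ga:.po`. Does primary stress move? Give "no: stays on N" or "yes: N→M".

Base `fa.sug.fa:.da:g.ga:` (5 syllables):
  Weights: 3 fa: L, 4 da:g H, 5 ga: L.
  The penult (syllable 4, da:g) is heavy, so it takes stress.
  → primary stress on syllable 4.
Suffixed `fa.sug.fa:.da:g.ga:.po` (6 syllables):
  Weights: 4 da:g H, 5 ga: L, 6 po L.
  The penult (syllable 5, ga:) is light, so stress falls on the antepenult (syllable 4, da:g).
  → primary stress on syllable 4.

no: stays on 4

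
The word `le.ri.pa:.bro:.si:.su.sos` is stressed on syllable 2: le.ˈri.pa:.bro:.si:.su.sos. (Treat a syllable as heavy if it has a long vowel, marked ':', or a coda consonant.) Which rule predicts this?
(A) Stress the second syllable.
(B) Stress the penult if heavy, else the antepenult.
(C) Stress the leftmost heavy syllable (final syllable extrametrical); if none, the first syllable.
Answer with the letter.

A

Rule A → syllable 2 ✓.
Rule B → syllable 5 (observed: 2).
Rule C → syllable 3 (observed: 2).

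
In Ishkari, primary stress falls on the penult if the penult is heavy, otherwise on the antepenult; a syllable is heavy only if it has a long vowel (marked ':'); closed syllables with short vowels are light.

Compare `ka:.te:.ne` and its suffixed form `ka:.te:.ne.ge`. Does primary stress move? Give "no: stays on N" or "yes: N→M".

no: stays on 2

Base `ka:.te:.ne` (3 syllables):
  Weights: 1 ka: H, 2 te: H, 3 ne L.
  The penult (syllable 2, te:) is heavy, so it takes stress.
  → primary stress on syllable 2.
Suffixed `ka:.te:.ne.ge` (4 syllables):
  Weights: 2 te: H, 3 ne L, 4 ge L.
  The penult (syllable 3, ne) is light, so stress falls on the antepenult (syllable 2, te:).
  → primary stress on syllable 2.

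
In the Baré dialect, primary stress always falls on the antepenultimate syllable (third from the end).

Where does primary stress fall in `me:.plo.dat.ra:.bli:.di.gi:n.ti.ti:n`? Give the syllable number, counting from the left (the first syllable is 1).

The word has 9 syllables; the antepenultimate syllable (third from the end) is syllable 7 (gi:n).
Primary stress: syllable 7 → me:.plo.dat.ra:.bli:.di.ˈgi:n.ti.ti:n.

7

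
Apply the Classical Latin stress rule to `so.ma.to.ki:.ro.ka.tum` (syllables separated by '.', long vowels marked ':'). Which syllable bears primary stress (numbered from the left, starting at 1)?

5

Classical Latin: stress the penult if heavy (long vowel or closed), else the antepenult.
Weights: 5 ro L, 6 ka L, 7 tum H.
The penult (syllable 6, ka) is light, so stress falls on the antepenult (syllable 5, ro).
Stress on syllable 5: so.ma.to.ki:.ˈro.ka.tum.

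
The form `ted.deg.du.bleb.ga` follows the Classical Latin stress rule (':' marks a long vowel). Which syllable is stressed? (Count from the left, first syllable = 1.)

Classical Latin: stress the penult if heavy (long vowel or closed), else the antepenult.
Weights: 3 du L, 4 bleb H, 5 ga L.
The penult (syllable 4, bleb) is heavy, so it takes stress.
Stress on syllable 4: ted.deg.du.ˈbleb.ga.

4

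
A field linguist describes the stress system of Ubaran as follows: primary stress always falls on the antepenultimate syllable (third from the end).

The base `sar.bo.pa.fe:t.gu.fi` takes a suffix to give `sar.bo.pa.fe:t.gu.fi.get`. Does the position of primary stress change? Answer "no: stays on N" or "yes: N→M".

Base `sar.bo.pa.fe:t.gu.fi` (6 syllables):
  The word has 6 syllables; the antepenultimate syllable (third from the end) is syllable 4 (fe:t).
  → primary stress on syllable 4.
Suffixed `sar.bo.pa.fe:t.gu.fi.get` (7 syllables):
  The word has 7 syllables; the antepenultimate syllable (third from the end) is syllable 5 (gu).
  → primary stress on syllable 5.

yes: 4→5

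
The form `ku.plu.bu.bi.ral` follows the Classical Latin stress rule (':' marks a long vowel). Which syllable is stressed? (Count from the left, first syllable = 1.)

Classical Latin: stress the penult if heavy (long vowel or closed), else the antepenult.
Weights: 3 bu L, 4 bi L, 5 ral H.
The penult (syllable 4, bi) is light, so stress falls on the antepenult (syllable 3, bu).
Stress on syllable 3: ku.plu.ˈbu.bi.ral.

3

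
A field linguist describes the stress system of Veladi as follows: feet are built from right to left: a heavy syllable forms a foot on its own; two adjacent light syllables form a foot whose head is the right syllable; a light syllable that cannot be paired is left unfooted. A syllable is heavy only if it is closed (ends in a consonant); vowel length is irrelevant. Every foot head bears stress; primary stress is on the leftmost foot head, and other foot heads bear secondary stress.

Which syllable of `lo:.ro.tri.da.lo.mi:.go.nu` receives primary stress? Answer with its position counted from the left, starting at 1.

Weights: 1 lo: L, 2 ro L, 3 tri L, 4 da L, 5 lo L, 6 mi: L, 7 go L, 8 nu L.
Parse right to left (heavy = foot alone; LL = one foot; stranded L unfooted): (lo:.ˈro) (tri.ˈda) (lo.ˈmi:) (go.ˈnu).
Foot heads: 2, 4, 6, 8.
Primary stress on the leftmost head = syllable 2.
Primary stress: syllable 2 → lo:.ˈro.tri.da.lo.mi:.go.nu.

2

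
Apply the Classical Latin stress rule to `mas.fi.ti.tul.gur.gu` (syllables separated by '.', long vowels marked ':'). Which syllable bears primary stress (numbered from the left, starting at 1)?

Classical Latin: stress the penult if heavy (long vowel or closed), else the antepenult.
Weights: 4 tul H, 5 gur H, 6 gu L.
The penult (syllable 5, gur) is heavy, so it takes stress.
Stress on syllable 5: mas.fi.ti.tul.ˈgur.gu.

5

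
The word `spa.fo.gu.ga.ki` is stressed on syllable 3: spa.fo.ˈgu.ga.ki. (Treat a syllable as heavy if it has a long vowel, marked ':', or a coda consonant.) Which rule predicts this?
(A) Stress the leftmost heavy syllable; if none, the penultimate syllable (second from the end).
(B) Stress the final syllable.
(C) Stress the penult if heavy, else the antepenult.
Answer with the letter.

Rule A → syllable 4 (observed: 3).
Rule B → syllable 5 (observed: 3).
Rule C → syllable 3 ✓.

C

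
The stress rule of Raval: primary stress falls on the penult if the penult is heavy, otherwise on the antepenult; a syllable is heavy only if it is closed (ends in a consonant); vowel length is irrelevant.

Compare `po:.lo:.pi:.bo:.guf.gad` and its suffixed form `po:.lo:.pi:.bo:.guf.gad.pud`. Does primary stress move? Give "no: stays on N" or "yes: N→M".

yes: 5→6

Base `po:.lo:.pi:.bo:.guf.gad` (6 syllables):
  Weights: 4 bo: L, 5 guf H, 6 gad H.
  The penult (syllable 5, guf) is heavy, so it takes stress.
  → primary stress on syllable 5.
Suffixed `po:.lo:.pi:.bo:.guf.gad.pud` (7 syllables):
  Weights: 5 guf H, 6 gad H, 7 pud H.
  The penult (syllable 6, gad) is heavy, so it takes stress.
  → primary stress on syllable 6.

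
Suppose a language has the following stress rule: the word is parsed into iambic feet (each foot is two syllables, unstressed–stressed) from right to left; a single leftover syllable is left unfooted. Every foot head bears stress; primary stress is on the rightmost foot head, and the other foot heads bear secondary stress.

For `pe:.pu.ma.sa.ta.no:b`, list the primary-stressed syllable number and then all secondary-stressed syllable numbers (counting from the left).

primary 6, secondary 2, 4

Parse right to left into iambic (σˈσ) feet: (pe:.ˈpu) (ma.ˈsa) (ta.ˈno:b).
Foot heads (stressed positions): 2, 4, 6.
End Rule Rightmost: primary stress on the rightmost head = syllable 6.
Secondary stress on 2, 4: pe:.ˌpu.ma.ˌsa.ta.ˈno:b.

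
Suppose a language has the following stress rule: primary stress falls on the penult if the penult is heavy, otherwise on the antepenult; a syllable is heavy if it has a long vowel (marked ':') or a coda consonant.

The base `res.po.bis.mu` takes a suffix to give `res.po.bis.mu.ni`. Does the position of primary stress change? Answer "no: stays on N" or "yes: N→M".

no: stays on 3

Base `res.po.bis.mu` (4 syllables):
  Weights: 2 po L, 3 bis H, 4 mu L.
  The penult (syllable 3, bis) is heavy, so it takes stress.
  → primary stress on syllable 3.
Suffixed `res.po.bis.mu.ni` (5 syllables):
  Weights: 3 bis H, 4 mu L, 5 ni L.
  The penult (syllable 4, mu) is light, so stress falls on the antepenult (syllable 3, bis).
  → primary stress on syllable 3.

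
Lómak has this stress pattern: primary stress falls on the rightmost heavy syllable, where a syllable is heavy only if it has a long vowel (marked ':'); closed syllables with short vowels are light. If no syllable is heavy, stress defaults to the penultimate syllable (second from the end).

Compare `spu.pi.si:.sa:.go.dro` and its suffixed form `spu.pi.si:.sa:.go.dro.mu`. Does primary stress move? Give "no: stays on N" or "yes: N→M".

no: stays on 4

Base `spu.pi.si:.sa:.go.dro` (6 syllables):
  Weights: 1 spu L, 2 pi L, 3 si: H, 4 sa: H, 5 go L, 6 dro L.
  Heavy syllables in the domain: 3, 4. The rightmost is syllable 4 (sa:).
  → primary stress on syllable 4.
Suffixed `spu.pi.si:.sa:.go.dro.mu` (7 syllables):
  Weights: 1 spu L, 2 pi L, 3 si: H, 4 sa: H, 5 go L, 6 dro L, 7 mu L.
  Heavy syllables in the domain: 3, 4. The rightmost is syllable 4 (sa:).
  → primary stress on syllable 4.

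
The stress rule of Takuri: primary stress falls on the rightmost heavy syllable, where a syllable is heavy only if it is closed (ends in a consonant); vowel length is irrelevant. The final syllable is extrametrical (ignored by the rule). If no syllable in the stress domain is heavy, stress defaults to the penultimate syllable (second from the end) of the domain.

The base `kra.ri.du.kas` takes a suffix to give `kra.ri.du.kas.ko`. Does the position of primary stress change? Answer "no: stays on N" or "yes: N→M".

yes: 2→4

Base `kra.ri.du.kas` (4 syllables):
  The final syllable (4, kas) is extrametrical; the stress domain is syllables 1–3.
  Weights: 1 kra L, 2 ri L, 3 du L.
  No heavy syllable in the domain; default to the penultimate syllable (second from the end) of the domain = syllable 2.
  → primary stress on syllable 2.
Suffixed `kra.ri.du.kas.ko` (5 syllables):
  The final syllable (5, ko) is extrametrical; the stress domain is syllables 1–4.
  Weights: 1 kra L, 2 ri L, 3 du L, 4 kas H.
  Heavy syllables in the domain: 4. The rightmost is syllable 4 (kas).
  → primary stress on syllable 4.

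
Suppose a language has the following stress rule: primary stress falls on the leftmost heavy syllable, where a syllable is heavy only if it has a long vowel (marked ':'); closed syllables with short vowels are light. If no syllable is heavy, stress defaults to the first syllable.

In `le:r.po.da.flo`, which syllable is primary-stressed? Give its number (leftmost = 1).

1

Weights: 1 le:r H, 2 po L, 3 da L, 4 flo L.
Heavy syllables in the domain: 1. The leftmost is syllable 1 (le:r).
Primary stress: syllable 1 → ˈle:r.po.da.flo.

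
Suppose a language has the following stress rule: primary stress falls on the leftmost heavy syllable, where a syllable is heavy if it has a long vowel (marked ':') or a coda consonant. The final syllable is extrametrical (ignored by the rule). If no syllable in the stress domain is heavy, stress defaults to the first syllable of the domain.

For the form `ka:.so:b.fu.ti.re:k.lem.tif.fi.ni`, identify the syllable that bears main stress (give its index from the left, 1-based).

1

The final syllable (9, ni) is extrametrical; the stress domain is syllables 1–8.
Weights: 1 ka: H, 2 so:b H, 3 fu L, 4 ti L, 5 re:k H, 6 lem H, 7 tif H, 8 fi L.
Heavy syllables in the domain: 1, 2, 5, 6, 7. The leftmost is syllable 1 (ka:).
Primary stress: syllable 1 → ˈka:.so:b.fu.ti.re:k.lem.tif.fi.ni.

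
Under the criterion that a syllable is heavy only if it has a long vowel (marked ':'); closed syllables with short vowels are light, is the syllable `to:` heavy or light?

heavy

`to:`: long vowel, open (no coda). Long vowel → heavy.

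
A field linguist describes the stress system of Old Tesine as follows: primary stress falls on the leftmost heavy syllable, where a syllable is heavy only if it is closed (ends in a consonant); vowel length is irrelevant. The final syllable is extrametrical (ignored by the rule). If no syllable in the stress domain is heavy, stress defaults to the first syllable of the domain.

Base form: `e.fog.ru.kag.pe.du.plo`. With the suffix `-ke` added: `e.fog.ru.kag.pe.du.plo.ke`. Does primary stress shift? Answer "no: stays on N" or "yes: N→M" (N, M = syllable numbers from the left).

Base `e.fog.ru.kag.pe.du.plo` (7 syllables):
  The final syllable (7, plo) is extrametrical; the stress domain is syllables 1–6.
  Weights: 1 e L, 2 fog H, 3 ru L, 4 kag H, 5 pe L, 6 du L.
  Heavy syllables in the domain: 2, 4. The leftmost is syllable 2 (fog).
  → primary stress on syllable 2.
Suffixed `e.fog.ru.kag.pe.du.plo.ke` (8 syllables):
  The final syllable (8, ke) is extrametrical; the stress domain is syllables 1–7.
  Weights: 1 e L, 2 fog H, 3 ru L, 4 kag H, 5 pe L, 6 du L, 7 plo L.
  Heavy syllables in the domain: 2, 4. The leftmost is syllable 2 (fog).
  → primary stress on syllable 2.

no: stays on 2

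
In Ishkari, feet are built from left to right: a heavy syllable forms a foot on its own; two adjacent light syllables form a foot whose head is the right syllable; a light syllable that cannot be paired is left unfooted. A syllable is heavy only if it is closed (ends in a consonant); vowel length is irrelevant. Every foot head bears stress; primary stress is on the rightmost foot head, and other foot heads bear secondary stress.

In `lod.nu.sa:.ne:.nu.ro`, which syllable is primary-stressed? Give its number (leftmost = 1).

5

Weights: 1 lod H, 2 nu L, 3 sa: L, 4 ne: L, 5 nu L, 6 ro L.
Parse left to right (heavy = foot alone; LL = one foot; stranded L unfooted): (ˈlod) (nu.ˈsa:) (ne:.ˈnu) ro.
Foot heads: 1, 3, 5.
Primary stress on the rightmost head = syllable 5.
Primary stress: syllable 5 → lod.nu.sa:.ne:.ˈnu.ro.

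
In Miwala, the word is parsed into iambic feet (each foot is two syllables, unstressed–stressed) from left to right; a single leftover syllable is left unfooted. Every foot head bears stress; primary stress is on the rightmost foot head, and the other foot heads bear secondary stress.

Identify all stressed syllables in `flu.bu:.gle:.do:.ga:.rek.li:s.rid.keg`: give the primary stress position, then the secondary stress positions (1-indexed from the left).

primary 8, secondary 2, 4, 6

Parse left to right into iambic (σˈσ) feet: (flu.ˈbu:) (gle:.ˈdo:) (ga:.ˈrek) (li:s.ˈrid) keg. Syllable 9 is left unfooted.
Foot heads (stressed positions): 2, 4, 6, 8.
End Rule Rightmost: primary stress on the rightmost head = syllable 8.
Secondary stress on 2, 4, 6: flu.ˌbu:.gle:.ˌdo:.ga:.ˌrek.li:s.ˈrid.keg.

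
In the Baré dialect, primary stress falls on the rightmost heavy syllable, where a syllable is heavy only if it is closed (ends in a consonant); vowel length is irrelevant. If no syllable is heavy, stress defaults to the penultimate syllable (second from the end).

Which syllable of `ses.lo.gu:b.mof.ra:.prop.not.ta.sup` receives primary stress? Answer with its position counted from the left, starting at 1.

9

Weights: 1 ses H, 2 lo L, 3 gu:b H, 4 mof H, 5 ra: L, 6 prop H, 7 not H, 8 ta L, 9 sup H.
Heavy syllables in the domain: 1, 3, 4, 6, 7, 9. The rightmost is syllable 9 (sup).
Primary stress: syllable 9 → ses.lo.gu:b.mof.ra:.prop.not.ta.ˈsup.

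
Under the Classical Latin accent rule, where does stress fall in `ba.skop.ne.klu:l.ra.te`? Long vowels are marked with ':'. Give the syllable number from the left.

4

Classical Latin: stress the penult if heavy (long vowel or closed), else the antepenult.
Weights: 4 klu:l H, 5 ra L, 6 te L.
The penult (syllable 5, ra) is light, so stress falls on the antepenult (syllable 4, klu:l).
Stress on syllable 4: ba.skop.ne.ˈklu:l.ra.te.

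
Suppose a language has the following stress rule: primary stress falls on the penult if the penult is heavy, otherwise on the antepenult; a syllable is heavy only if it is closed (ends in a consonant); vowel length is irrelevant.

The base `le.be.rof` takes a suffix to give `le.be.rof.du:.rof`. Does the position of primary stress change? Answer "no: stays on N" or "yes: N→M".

yes: 1→3

Base `le.be.rof` (3 syllables):
  Weights: 1 le L, 2 be L, 3 rof H.
  The penult (syllable 2, be) is light, so stress falls on the antepenult (syllable 1, le).
  → primary stress on syllable 1.
Suffixed `le.be.rof.du:.rof` (5 syllables):
  Weights: 3 rof H, 4 du: L, 5 rof H.
  The penult (syllable 4, du:) is light, so stress falls on the antepenult (syllable 3, rof).
  → primary stress on syllable 3.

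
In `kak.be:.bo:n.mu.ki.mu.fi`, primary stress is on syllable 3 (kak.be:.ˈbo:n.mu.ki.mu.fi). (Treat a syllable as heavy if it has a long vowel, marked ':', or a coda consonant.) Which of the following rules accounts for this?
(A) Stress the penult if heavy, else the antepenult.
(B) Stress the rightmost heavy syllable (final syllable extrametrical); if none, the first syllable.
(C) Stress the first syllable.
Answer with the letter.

B

Rule A → syllable 5 (observed: 3).
Rule B → syllable 3 ✓.
Rule C → syllable 1 (observed: 3).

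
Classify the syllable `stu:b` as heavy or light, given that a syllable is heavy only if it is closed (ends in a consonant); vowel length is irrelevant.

heavy

`stu:b`: long vowel, closed (coda /b/). Closed (coda /b/) → heavy.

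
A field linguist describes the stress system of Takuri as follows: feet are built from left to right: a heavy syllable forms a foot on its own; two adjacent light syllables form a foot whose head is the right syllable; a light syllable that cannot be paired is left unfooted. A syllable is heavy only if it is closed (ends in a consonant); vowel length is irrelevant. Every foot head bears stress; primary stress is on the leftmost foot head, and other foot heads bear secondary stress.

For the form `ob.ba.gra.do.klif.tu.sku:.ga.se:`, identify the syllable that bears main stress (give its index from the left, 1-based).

1

Weights: 1 ob H, 2 ba L, 3 gra L, 4 do L, 5 klif H, 6 tu L, 7 sku: L, 8 ga L, 9 se: L.
Parse left to right (heavy = foot alone; LL = one foot; stranded L unfooted): (ˈob) (ba.ˈgra) do (ˈklif) (tu.ˈsku:) (ga.ˈse:).
Foot heads: 1, 3, 5, 7, 9.
Primary stress on the leftmost head = syllable 1.
Primary stress: syllable 1 → ˈob.ba.gra.do.klif.tu.sku:.ga.se:.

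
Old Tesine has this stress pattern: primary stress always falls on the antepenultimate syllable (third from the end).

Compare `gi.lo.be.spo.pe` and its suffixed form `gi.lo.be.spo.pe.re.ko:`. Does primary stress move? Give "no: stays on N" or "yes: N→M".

yes: 3→5

Base `gi.lo.be.spo.pe` (5 syllables):
  The word has 5 syllables; the antepenultimate syllable (third from the end) is syllable 3 (be).
  → primary stress on syllable 3.
Suffixed `gi.lo.be.spo.pe.re.ko:` (7 syllables):
  The word has 7 syllables; the antepenultimate syllable (third from the end) is syllable 5 (pe).
  → primary stress on syllable 5.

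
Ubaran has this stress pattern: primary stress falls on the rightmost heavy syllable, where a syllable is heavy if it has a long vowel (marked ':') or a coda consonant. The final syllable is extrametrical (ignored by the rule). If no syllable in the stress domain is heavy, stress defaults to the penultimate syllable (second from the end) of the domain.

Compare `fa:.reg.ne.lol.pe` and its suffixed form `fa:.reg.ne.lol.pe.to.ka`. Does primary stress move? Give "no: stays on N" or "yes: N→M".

no: stays on 4

Base `fa:.reg.ne.lol.pe` (5 syllables):
  The final syllable (5, pe) is extrametrical; the stress domain is syllables 1–4.
  Weights: 1 fa: H, 2 reg H, 3 ne L, 4 lol H.
  Heavy syllables in the domain: 1, 2, 4. The rightmost is syllable 4 (lol).
  → primary stress on syllable 4.
Suffixed `fa:.reg.ne.lol.pe.to.ka` (7 syllables):
  The final syllable (7, ka) is extrametrical; the stress domain is syllables 1–6.
  Weights: 1 fa: H, 2 reg H, 3 ne L, 4 lol H, 5 pe L, 6 to L.
  Heavy syllables in the domain: 1, 2, 4. The rightmost is syllable 4 (lol).
  → primary stress on syllable 4.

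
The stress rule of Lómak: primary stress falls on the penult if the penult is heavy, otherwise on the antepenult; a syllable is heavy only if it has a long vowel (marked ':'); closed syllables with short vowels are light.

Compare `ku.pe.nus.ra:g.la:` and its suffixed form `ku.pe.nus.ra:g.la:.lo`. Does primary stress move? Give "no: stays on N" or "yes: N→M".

Base `ku.pe.nus.ra:g.la:` (5 syllables):
  Weights: 3 nus L, 4 ra:g H, 5 la: H.
  The penult (syllable 4, ra:g) is heavy, so it takes stress.
  → primary stress on syllable 4.
Suffixed `ku.pe.nus.ra:g.la:.lo` (6 syllables):
  Weights: 4 ra:g H, 5 la: H, 6 lo L.
  The penult (syllable 5, la:) is heavy, so it takes stress.
  → primary stress on syllable 5.

yes: 4→5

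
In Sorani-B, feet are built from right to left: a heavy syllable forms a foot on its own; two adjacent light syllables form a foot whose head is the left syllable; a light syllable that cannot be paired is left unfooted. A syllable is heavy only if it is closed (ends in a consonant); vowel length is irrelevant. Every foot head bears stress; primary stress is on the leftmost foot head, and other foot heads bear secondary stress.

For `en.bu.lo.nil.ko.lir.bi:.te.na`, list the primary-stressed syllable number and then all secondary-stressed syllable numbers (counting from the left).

primary 1, secondary 2, 4, 6, 8

Weights: 1 en H, 2 bu L, 3 lo L, 4 nil H, 5 ko L, 6 lir H, 7 bi: L, 8 te L, 9 na L.
Parse right to left (heavy = foot alone; LL = one foot; stranded L unfooted): (ˈen) (ˈbu.lo) (ˈnil) ko (ˈlir) bi: (ˈte.na).
Foot heads: 1, 2, 4, 6, 8.
Primary stress on the leftmost head = syllable 1.
Secondary stress on 2, 4, 6, 8: ˈen.ˌbu.lo.ˌnil.ko.ˌlir.bi:.ˌte.na.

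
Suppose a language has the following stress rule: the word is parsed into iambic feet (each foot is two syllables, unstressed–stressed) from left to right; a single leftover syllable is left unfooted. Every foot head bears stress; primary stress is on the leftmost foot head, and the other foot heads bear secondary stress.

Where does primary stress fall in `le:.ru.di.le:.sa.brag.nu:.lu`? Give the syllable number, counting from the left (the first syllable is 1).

2

Parse left to right into iambic (σˈσ) feet: (le:.ˈru) (di.ˈle:) (sa.ˈbrag) (nu:.ˈlu).
Foot heads (stressed positions): 2, 4, 6, 8.
End Rule Leftmost: primary stress on the leftmost head = syllable 2.
Primary stress: syllable 2 → le:.ˈru.di.le:.sa.brag.nu:.lu.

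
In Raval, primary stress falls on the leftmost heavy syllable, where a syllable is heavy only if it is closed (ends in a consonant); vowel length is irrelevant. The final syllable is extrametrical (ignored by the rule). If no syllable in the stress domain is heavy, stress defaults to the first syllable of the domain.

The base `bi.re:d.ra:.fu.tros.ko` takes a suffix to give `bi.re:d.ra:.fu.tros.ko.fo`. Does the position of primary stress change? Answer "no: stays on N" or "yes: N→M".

Base `bi.re:d.ra:.fu.tros.ko` (6 syllables):
  The final syllable (6, ko) is extrametrical; the stress domain is syllables 1–5.
  Weights: 1 bi L, 2 re:d H, 3 ra: L, 4 fu L, 5 tros H.
  Heavy syllables in the domain: 2, 5. The leftmost is syllable 2 (re:d).
  → primary stress on syllable 2.
Suffixed `bi.re:d.ra:.fu.tros.ko.fo` (7 syllables):
  The final syllable (7, fo) is extrametrical; the stress domain is syllables 1–6.
  Weights: 1 bi L, 2 re:d H, 3 ra: L, 4 fu L, 5 tros H, 6 ko L.
  Heavy syllables in the domain: 2, 5. The leftmost is syllable 2 (re:d).
  → primary stress on syllable 2.

no: stays on 2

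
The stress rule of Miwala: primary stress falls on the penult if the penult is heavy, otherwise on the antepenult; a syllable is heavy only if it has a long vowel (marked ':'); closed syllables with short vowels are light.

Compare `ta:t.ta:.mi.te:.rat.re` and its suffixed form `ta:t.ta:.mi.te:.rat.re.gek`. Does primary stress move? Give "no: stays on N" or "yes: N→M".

yes: 4→5

Base `ta:t.ta:.mi.te:.rat.re` (6 syllables):
  Weights: 4 te: H, 5 rat L, 6 re L.
  The penult (syllable 5, rat) is light, so stress falls on the antepenult (syllable 4, te:).
  → primary stress on syllable 4.
Suffixed `ta:t.ta:.mi.te:.rat.re.gek` (7 syllables):
  Weights: 5 rat L, 6 re L, 7 gek L.
  The penult (syllable 6, re) is light, so stress falls on the antepenult (syllable 5, rat).
  → primary stress on syllable 5.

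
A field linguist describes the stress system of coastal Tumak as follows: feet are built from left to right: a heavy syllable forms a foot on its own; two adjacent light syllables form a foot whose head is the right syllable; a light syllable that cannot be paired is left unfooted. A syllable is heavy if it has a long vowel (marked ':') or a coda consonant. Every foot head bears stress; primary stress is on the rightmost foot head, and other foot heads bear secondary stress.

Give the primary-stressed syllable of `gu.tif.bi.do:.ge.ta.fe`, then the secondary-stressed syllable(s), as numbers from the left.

primary 6, secondary 2, 4

Weights: 1 gu L, 2 tif H, 3 bi L, 4 do: H, 5 ge L, 6 ta L, 7 fe L.
Parse left to right (heavy = foot alone; LL = one foot; stranded L unfooted): gu (ˈtif) bi (ˈdo:) (ge.ˈta) fe.
Foot heads: 2, 4, 6.
Primary stress on the rightmost head = syllable 6.
Secondary stress on 2, 4: gu.ˌtif.bi.ˌdo:.ge.ˈta.fe.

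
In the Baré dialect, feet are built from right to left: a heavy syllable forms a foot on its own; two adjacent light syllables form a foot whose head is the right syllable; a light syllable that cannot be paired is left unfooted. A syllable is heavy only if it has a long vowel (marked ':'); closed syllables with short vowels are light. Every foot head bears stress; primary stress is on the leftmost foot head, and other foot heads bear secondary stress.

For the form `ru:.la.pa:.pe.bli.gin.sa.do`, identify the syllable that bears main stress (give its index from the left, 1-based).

1

Weights: 1 ru: H, 2 la L, 3 pa: H, 4 pe L, 5 bli L, 6 gin L, 7 sa L, 8 do L.
Parse right to left (heavy = foot alone; LL = one foot; stranded L unfooted): (ˈru:) la (ˈpa:) pe (bli.ˈgin) (sa.ˈdo).
Foot heads: 1, 3, 6, 8.
Primary stress on the leftmost head = syllable 1.
Primary stress: syllable 1 → ˈru:.la.pa:.pe.bli.gin.sa.do.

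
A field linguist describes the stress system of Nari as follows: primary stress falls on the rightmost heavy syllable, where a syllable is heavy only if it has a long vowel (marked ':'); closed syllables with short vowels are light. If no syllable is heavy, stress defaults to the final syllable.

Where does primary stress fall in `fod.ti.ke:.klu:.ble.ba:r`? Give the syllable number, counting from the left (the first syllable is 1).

Weights: 1 fod L, 2 ti L, 3 ke: H, 4 klu: H, 5 ble L, 6 ba:r H.
Heavy syllables in the domain: 3, 4, 6. The rightmost is syllable 6 (ba:r).
Primary stress: syllable 6 → fod.ti.ke:.klu:.ble.ˈba:r.

6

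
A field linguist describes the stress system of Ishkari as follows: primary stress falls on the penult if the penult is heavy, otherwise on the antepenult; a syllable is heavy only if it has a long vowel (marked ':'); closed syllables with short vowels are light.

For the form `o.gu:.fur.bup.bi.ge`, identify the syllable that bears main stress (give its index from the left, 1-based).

4

Weights: 4 bup L, 5 bi L, 6 ge L.
The penult (syllable 5, bi) is light, so stress falls on the antepenult (syllable 4, bup).
Primary stress: syllable 4 → o.gu:.fur.ˈbup.bi.ge.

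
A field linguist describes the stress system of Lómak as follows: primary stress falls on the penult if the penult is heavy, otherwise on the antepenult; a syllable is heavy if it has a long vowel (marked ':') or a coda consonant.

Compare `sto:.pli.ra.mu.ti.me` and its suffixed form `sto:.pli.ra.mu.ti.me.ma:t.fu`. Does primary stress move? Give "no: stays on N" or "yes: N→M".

yes: 4→7

Base `sto:.pli.ra.mu.ti.me` (6 syllables):
  Weights: 4 mu L, 5 ti L, 6 me L.
  The penult (syllable 5, ti) is light, so stress falls on the antepenult (syllable 4, mu).
  → primary stress on syllable 4.
Suffixed `sto:.pli.ra.mu.ti.me.ma:t.fu` (8 syllables):
  Weights: 6 me L, 7 ma:t H, 8 fu L.
  The penult (syllable 7, ma:t) is heavy, so it takes stress.
  → primary stress on syllable 7.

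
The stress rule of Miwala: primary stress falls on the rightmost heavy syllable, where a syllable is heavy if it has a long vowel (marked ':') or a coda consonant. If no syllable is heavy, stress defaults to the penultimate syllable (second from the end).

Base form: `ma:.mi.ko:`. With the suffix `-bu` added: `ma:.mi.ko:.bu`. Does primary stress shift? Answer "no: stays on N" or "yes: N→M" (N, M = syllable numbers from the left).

no: stays on 3

Base `ma:.mi.ko:` (3 syllables):
  Weights: 1 ma: H, 2 mi L, 3 ko: H.
  Heavy syllables in the domain: 1, 3. The rightmost is syllable 3 (ko:).
  → primary stress on syllable 3.
Suffixed `ma:.mi.ko:.bu` (4 syllables):
  Weights: 1 ma: H, 2 mi L, 3 ko: H, 4 bu L.
  Heavy syllables in the domain: 1, 3. The rightmost is syllable 3 (ko:).
  → primary stress on syllable 3.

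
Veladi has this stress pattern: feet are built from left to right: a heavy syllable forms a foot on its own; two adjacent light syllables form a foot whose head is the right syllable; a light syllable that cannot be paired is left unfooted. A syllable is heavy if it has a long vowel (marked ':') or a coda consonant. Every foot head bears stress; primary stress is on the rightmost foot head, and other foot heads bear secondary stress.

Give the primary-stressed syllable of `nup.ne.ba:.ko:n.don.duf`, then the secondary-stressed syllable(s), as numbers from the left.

Weights: 1 nup H, 2 ne L, 3 ba: H, 4 ko:n H, 5 don H, 6 duf H.
Parse left to right (heavy = foot alone; LL = one foot; stranded L unfooted): (ˈnup) ne (ˈba:) (ˈko:n) (ˈdon) (ˈduf).
Foot heads: 1, 3, 4, 5, 6.
Primary stress on the rightmost head = syllable 6.
Secondary stress on 1, 3, 4, 5: ˌnup.ne.ˌba:.ˌko:n.ˌdon.ˈduf.

primary 6, secondary 1, 3, 4, 5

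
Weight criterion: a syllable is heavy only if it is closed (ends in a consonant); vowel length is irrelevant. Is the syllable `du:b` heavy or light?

heavy

`du:b`: long vowel, closed (coda /b/). Closed (coda /b/) → heavy.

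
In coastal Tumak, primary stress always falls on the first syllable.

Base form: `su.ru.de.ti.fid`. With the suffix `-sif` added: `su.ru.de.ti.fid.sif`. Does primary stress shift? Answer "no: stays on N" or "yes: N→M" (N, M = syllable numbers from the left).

no: stays on 1

Base `su.ru.de.ti.fid` (5 syllables):
  The word has 5 syllables; the first syllable is syllable 1 (su).
  → primary stress on syllable 1.
Suffixed `su.ru.de.ti.fid.sif` (6 syllables):
  The word has 6 syllables; the first syllable is syllable 1 (su).
  → primary stress on syllable 1.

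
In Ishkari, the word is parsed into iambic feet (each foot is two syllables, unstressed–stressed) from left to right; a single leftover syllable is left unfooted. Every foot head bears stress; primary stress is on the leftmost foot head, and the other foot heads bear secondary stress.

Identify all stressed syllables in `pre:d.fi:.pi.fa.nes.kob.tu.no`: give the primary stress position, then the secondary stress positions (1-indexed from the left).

primary 2, secondary 4, 6, 8

Parse left to right into iambic (σˈσ) feet: (pre:d.ˈfi:) (pi.ˈfa) (nes.ˈkob) (tu.ˈno).
Foot heads (stressed positions): 2, 4, 6, 8.
End Rule Leftmost: primary stress on the leftmost head = syllable 2.
Secondary stress on 4, 6, 8: pre:d.ˈfi:.pi.ˌfa.nes.ˌkob.tu.ˌno.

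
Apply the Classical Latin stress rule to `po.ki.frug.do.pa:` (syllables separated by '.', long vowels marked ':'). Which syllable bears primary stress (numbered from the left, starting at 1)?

Classical Latin: stress the penult if heavy (long vowel or closed), else the antepenult.
Weights: 3 frug H, 4 do L, 5 pa: H.
The penult (syllable 4, do) is light, so stress falls on the antepenult (syllable 3, frug).
Stress on syllable 3: po.ki.ˈfrug.do.pa:.

3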